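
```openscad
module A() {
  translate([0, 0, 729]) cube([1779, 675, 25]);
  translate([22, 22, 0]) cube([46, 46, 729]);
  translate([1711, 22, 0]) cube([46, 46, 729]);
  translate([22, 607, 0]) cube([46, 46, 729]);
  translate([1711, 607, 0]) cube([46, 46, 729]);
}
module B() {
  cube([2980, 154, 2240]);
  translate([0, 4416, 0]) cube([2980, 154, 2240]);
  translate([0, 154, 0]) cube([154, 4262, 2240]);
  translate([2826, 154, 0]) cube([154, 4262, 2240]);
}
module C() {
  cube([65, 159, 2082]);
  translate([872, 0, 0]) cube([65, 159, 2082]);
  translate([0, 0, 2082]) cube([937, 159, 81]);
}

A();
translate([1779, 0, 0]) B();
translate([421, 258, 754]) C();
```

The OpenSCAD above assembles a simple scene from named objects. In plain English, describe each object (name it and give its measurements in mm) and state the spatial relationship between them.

A is a table with a 1779×675 mm rectangular top, 25 mm thick, top surface at z = 754 mm, supported by four 46×46 mm square legs, each inset 22 mm from the nearest pair of top edges, running from the floor.

B is a box-shaped house frame (walls only): outside footprint 2980×4570 mm, wall height 2240 mm, wall thickness 154 mm. The two y-facing walls run the full x-width; the two x-facing walls fit between the inner faces of the y-facing walls.

C is a rectangular door frame: two vertical jambs of 65×159 mm section, 2082 mm tall, with a clear opening 807 mm wide between their inner faces. A header 81 mm tall and 159 mm deep lies on top of the jambs and spans the full outside width.

The house frame is against the table's +x side, with their −y faces flush. The door frame is on top of the table, centred.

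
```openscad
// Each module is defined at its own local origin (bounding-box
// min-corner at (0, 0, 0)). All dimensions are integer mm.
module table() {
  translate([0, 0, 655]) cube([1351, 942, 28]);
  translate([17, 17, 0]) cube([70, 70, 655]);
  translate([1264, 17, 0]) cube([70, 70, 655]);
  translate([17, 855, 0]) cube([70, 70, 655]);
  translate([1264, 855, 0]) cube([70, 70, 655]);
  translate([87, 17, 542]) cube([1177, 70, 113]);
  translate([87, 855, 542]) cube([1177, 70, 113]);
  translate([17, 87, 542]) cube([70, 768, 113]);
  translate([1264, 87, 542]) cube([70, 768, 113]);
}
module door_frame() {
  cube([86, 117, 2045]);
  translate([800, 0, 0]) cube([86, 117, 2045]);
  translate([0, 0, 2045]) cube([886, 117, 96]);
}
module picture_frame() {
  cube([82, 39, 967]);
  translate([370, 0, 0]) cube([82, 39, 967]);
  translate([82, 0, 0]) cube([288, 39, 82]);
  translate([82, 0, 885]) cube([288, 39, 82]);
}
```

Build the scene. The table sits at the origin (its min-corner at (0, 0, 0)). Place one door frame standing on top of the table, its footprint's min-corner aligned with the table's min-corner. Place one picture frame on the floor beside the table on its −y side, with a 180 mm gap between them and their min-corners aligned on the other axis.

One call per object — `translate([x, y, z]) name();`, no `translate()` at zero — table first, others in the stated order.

table();
translate([0, 0, 683]) door_frame();
translate([0, -219, 0]) picture_frame();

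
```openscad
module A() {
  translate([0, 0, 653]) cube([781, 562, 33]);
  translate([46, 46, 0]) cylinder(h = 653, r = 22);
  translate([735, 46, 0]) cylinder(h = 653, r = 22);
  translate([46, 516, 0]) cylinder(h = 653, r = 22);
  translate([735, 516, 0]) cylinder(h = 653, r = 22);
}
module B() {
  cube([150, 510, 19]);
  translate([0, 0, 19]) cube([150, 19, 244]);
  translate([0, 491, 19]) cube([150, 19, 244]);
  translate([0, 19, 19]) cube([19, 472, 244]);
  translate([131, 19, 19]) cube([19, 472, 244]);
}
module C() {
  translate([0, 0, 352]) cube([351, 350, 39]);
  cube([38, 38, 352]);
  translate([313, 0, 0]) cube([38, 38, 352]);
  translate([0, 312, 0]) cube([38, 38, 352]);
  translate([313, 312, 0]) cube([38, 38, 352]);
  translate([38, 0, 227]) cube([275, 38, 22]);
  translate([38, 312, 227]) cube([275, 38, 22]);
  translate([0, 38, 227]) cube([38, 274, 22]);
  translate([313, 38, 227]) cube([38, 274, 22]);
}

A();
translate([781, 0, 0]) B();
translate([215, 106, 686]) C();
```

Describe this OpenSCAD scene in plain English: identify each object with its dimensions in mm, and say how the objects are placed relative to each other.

A is a table with a 781×562 mm rectangular top, 33 mm thick, top surface at z = 686 mm, supported by four round legs of 44 mm diameter, each leg's bounding box inset 24 mm from the nearest pair of top edges, running from the floor.

B is an open-topped rectangular box: outside dimensions 150×510×263 mm, with a uniform wall and base thickness of 19 mm. The base is a full 150×510 slab on the floor; four walls sit on top of the base. The front and back walls (the −y and +y sides) span the full width; the two side walls fit between them.

C is a simple wooden stool: a rectangular seat 351 mm (x) by 350 mm (y), 39 mm thick, top face at z = 391 mm, on four square legs, each 38×38 mm in cross-section. The legs rest on z = 0, each flush with a corner of the seat. Four stretchers, 38 mm wide and 22 mm tall, connect adjacent legs with their undersides at z = 227 mm, each running between the inner faces of the legs it joins and aligned with the legs' outer faces on the other axis.

The open box is against the table's +x side, with their −y faces flush. The stool is on top of the table, centred.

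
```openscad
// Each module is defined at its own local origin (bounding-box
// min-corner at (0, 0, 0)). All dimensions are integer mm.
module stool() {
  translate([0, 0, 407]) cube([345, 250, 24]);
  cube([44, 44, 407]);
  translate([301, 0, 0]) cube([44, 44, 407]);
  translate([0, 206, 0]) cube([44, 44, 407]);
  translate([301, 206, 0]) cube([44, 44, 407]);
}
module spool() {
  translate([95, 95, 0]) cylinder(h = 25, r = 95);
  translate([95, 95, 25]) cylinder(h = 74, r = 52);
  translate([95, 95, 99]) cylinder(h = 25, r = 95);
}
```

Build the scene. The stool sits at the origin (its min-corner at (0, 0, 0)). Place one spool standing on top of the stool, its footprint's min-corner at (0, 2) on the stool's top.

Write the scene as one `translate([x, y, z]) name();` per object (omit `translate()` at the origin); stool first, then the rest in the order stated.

stool();
translate([0, 2, 431]) spool();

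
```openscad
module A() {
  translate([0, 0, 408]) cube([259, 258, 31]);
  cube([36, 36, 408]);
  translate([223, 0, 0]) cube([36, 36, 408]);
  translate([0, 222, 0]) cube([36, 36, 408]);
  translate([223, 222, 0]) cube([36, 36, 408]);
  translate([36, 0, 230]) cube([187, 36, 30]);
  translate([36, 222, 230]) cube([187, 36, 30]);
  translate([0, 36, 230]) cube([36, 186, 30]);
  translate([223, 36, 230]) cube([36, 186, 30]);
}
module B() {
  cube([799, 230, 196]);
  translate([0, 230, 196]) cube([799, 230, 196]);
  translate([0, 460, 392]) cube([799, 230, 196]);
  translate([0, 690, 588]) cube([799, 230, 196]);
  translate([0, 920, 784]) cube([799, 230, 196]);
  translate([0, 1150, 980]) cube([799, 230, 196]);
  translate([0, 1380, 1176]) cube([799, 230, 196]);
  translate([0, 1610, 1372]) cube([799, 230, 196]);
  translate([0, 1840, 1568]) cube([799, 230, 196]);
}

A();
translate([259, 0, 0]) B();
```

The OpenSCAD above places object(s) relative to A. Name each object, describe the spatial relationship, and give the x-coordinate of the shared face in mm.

The stool's +x face and the staircase's −x face are both at x = 259 mm.

A is a stool. B is a staircase. The staircase is against the stool's +x side, with their −y faces flush. The x-coordinate of the shared face is 259 mm.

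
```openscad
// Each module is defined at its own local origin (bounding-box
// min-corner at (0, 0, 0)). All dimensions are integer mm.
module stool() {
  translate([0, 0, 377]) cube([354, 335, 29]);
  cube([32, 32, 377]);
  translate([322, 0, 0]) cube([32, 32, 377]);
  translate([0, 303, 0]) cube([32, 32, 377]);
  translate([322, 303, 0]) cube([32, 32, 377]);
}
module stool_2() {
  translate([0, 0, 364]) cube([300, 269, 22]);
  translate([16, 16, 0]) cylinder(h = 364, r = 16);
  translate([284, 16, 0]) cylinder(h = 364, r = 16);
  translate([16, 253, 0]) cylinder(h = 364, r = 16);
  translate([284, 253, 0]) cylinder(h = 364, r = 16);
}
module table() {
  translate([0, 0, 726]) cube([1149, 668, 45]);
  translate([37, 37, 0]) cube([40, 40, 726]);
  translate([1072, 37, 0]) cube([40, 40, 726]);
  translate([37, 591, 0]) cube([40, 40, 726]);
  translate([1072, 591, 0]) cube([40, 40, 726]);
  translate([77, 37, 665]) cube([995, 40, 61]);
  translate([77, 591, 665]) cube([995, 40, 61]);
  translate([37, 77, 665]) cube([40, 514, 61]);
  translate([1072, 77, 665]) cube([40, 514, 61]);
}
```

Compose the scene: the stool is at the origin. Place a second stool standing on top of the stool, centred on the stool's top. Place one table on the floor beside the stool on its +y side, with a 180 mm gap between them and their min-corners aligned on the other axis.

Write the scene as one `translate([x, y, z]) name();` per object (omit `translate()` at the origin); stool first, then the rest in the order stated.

stool();
translate([27, 33, 406]) stool_2();
translate([0, 515, 0]) table();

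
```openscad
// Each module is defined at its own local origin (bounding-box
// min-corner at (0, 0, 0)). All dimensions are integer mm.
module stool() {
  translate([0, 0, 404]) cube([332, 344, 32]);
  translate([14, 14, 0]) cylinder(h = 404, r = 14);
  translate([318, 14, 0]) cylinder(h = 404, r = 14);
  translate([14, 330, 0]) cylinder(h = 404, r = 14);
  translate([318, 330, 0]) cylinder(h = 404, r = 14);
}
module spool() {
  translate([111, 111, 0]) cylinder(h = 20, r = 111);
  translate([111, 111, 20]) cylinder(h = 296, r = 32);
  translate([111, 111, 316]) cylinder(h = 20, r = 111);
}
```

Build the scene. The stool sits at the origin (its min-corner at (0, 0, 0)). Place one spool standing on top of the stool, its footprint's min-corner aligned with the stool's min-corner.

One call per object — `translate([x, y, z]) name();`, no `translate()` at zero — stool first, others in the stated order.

stool();
translate([0, 0, 436]) spool();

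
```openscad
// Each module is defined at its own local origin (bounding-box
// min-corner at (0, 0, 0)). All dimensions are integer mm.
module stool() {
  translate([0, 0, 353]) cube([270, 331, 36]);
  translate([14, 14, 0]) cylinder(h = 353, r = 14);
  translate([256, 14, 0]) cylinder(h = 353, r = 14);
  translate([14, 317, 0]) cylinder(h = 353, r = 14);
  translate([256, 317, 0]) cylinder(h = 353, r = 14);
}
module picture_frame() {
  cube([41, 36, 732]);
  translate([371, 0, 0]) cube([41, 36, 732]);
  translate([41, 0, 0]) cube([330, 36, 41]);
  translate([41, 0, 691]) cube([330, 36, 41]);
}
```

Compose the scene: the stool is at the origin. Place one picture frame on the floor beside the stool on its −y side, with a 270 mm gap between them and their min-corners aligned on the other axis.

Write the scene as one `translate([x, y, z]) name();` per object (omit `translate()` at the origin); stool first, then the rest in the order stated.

stool();
translate([0, -306, 0]) picture_frame();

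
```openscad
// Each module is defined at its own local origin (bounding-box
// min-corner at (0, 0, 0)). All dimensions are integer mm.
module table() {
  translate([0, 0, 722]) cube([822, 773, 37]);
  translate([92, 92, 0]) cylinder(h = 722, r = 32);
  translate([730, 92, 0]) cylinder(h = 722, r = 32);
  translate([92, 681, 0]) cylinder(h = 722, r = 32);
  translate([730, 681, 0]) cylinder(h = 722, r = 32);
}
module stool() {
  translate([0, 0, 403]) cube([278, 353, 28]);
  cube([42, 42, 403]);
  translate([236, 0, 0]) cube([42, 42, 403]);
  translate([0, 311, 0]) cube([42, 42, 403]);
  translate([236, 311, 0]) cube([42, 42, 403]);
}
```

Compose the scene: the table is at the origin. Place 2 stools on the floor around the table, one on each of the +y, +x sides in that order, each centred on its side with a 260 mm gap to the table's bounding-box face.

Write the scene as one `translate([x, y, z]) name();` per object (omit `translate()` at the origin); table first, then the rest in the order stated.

table();
translate([272, 1033, 0]) stool();
translate([1082, 210, 0]) stool();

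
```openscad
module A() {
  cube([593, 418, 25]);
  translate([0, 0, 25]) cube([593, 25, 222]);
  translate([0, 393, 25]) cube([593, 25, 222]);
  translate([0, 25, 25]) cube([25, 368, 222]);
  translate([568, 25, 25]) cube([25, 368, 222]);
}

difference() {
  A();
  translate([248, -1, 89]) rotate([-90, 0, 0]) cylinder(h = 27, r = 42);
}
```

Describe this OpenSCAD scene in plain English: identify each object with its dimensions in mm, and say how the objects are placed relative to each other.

A is an open-topped rectangular box: outside dimensions 593×418×247 mm, with a uniform wall and base thickness of 25 mm. The base is a full 593×418 slab on the floor; four walls sit on top of the base. The front and back walls (the −y and +y sides) span the full width; the two side walls fit between them.

The open box has a circular hole of radius 42 mm through its front wall, centred at (x = 248, z = 89).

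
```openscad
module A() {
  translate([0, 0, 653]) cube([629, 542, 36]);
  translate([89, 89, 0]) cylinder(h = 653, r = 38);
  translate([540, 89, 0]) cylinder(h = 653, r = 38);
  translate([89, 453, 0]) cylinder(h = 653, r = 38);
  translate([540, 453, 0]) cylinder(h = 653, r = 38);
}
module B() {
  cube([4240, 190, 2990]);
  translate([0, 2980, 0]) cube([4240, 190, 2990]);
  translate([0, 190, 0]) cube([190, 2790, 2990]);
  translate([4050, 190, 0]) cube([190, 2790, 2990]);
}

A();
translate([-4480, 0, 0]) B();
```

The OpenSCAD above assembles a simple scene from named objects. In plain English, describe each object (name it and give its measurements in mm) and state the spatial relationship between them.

A is a rectangular dining table. The top is 629×542×36 mm with its upper surface at z = 689 mm. It stands on four round legs of 76 mm diameter, each leg's bounding box inset 51 mm from the nearest pair of top edges, running from the floor to the underside of the top.

B is the wall frame of a small rectangular building: four walls, each 2990 mm tall and 190 mm thick, enclosing a footprint 4240 mm (x) by 3170 mm (y) outside-to-outside, with no floor or roof. The front and back walls (the −y and +y sides) span the full width; the two side walls fit between them.

The house frame is on the floor beside the table on its −x side.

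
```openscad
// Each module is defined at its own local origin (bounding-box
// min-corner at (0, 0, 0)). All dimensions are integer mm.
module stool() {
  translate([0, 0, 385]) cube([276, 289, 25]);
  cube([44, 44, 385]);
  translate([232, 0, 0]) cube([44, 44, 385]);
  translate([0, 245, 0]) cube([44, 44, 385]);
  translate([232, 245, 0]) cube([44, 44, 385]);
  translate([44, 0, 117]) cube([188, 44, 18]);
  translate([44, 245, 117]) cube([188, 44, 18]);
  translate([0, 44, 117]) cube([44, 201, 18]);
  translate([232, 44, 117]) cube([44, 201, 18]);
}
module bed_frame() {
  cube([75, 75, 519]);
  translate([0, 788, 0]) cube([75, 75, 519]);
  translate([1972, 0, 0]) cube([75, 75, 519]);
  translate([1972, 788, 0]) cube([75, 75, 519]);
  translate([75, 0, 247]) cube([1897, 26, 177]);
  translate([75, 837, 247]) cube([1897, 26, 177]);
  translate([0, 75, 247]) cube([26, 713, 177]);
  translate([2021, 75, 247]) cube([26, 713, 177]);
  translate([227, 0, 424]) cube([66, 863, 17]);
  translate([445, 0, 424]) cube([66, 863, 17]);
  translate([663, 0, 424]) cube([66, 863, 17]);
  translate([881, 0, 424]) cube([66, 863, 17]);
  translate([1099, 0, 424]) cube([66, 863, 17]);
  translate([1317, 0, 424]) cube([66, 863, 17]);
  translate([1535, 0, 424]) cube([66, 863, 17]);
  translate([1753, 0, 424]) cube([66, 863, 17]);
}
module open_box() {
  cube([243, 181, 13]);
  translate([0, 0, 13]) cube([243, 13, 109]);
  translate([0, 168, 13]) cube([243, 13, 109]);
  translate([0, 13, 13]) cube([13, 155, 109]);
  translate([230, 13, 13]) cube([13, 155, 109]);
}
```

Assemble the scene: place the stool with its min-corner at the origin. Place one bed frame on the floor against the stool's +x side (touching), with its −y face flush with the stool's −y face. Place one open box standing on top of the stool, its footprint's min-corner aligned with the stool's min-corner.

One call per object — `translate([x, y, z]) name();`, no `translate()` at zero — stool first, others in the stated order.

stool();
translate([276, 0, 0]) bed_frame();
translate([0, 0, 410]) open_box();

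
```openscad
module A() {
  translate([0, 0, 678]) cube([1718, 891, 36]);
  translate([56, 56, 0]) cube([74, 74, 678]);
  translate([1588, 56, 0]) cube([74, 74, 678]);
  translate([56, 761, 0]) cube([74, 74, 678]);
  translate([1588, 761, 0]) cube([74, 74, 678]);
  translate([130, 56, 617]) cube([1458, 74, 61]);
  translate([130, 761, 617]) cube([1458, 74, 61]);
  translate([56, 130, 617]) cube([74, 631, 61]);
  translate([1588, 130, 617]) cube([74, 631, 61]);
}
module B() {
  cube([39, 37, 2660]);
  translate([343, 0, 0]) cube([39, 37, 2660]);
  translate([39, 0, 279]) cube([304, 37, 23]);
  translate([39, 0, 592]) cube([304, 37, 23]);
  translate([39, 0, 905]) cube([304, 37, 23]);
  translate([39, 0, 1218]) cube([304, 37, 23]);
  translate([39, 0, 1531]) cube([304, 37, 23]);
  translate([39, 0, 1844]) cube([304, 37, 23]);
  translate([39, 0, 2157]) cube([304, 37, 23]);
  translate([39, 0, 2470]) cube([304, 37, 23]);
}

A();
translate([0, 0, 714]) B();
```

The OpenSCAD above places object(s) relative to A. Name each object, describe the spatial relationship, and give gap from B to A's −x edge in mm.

The ladder's min-x is at 0; the table's min-x is 0; gap = 0 mm.

A is a table. B is a ladder. The ladder is on top of the table. The gap from the ladder to the table's −x edge is 0 mm.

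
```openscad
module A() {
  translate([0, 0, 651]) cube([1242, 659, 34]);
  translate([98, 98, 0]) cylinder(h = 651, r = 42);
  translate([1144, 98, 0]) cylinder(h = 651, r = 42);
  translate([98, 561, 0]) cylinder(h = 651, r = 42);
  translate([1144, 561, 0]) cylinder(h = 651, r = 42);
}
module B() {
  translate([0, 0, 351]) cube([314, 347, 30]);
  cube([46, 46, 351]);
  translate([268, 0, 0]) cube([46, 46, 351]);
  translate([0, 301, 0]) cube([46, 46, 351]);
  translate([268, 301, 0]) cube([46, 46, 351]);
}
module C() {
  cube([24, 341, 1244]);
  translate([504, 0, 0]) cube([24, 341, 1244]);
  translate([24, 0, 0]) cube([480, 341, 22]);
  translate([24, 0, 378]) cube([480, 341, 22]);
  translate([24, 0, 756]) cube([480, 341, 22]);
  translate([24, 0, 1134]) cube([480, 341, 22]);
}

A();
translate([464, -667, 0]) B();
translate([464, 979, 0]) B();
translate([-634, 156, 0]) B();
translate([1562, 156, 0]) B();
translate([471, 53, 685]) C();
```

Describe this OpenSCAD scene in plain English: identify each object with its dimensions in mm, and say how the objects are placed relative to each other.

A is a rectangular dining table. The top is 1242×659×34 mm with its upper surface at z = 685 mm. It stands on four round legs of 84 mm diameter, each leg's bounding box inset 56 mm from the nearest pair of top edges, running from the floor to the underside of the top.

B is a four-legged stool. The seat is a 314×347×30 mm slab whose top surface is at z = 381 mm; four square legs, each 46×46 mm in cross-section, run from the floor (z = 0) to the underside of the seat, each flush with a corner of the seat.

C is an open bookshelf. Two side panels, each 24 mm thick, 341 mm deep and 1244 mm tall, stand 528 mm apart (outside-to-outside). Between them sit 4 shelves, each 22 mm thick and 341 mm deep, spanning the full gap between the sides. The bottom shelf rests on the floor (its underside at z = 0) and the clear gap between one shelf's top and the next shelf's underside is 356 mm.

Four stools sit around the table at the −y, +y, −x, +x sides. The bookshelf is on top of the table.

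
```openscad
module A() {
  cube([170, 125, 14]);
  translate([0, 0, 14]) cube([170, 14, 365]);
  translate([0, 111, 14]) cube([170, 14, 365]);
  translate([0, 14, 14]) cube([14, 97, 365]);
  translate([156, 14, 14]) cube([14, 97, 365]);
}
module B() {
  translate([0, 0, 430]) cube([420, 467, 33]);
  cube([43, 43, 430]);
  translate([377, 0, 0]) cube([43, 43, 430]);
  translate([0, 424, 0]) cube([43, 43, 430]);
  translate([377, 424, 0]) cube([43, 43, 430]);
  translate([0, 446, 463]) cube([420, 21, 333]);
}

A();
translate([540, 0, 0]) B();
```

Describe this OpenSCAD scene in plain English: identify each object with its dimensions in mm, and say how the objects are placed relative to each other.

A is an open storage box with external size 170×125×379 mm and wall thickness 14 mm (the base is also 14 mm thick). The base covers the whole footprint; the four walls stand on the base, with the y-facing walls full-width and the x-facing walls fitting between their inner faces.

B is a chair: 420×467 mm seat, 33 mm thick, top at z = 463 mm, on four 43 mm square corner legs flush with the seat edges. A 21 mm thick backrest slab spans the full seat width, extending 333 mm above the seat top, its back face flush with the seat's +y edge.

The chair is on the floor beside the open box on its +x side.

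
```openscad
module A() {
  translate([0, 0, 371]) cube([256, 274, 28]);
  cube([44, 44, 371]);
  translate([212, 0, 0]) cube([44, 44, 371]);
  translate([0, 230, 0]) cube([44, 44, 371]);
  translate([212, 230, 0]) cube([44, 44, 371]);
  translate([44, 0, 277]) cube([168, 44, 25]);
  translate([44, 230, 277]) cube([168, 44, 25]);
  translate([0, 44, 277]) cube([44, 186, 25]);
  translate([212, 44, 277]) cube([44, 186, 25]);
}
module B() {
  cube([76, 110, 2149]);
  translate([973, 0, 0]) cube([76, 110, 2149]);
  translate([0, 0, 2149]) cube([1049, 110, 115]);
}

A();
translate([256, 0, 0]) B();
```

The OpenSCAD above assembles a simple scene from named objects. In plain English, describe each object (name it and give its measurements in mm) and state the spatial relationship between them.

A is a four-legged stool. The seat is a 256×274×28 mm slab whose top surface is at z = 399 mm; four square legs, each 44×44 mm in cross-section, run from the floor (z = 0) to the underside of the seat, each flush with a corner of the seat. Four stretchers, 44 mm wide and 25 mm tall, connect adjacent legs with their undersides at z = 277 mm, each running between the inner faces of the legs it joins and aligned with the legs' outer faces on the other axis.

B is a rectangular door frame: two vertical jambs of 76×110 mm section, 2149 mm tall, with a clear opening 897 mm wide between their inner faces. A header 115 mm tall and 110 mm deep lies on top of the jambs and spans the full outside width.

The door frame is against the stool's +x side, with their −y faces flush.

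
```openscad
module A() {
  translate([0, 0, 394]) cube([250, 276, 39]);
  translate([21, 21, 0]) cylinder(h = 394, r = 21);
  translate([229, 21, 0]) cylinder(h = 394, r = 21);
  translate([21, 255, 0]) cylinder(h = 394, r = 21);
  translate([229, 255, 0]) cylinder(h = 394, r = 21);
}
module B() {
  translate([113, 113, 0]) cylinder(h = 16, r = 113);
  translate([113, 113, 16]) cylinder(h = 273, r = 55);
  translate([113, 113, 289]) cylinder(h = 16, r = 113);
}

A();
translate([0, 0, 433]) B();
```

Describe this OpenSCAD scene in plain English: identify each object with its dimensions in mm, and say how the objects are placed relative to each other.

A is a simple wooden stool: a rectangular seat 250 mm (x) by 276 mm (y), 39 mm thick, top face at z = 433 mm, on four round legs, each 42 mm in diameter. The legs rest on z = 0, each leg's axis is inset half a diameter from the nearest pair of seat edges (so the leg's bounding box is flush with the corner).

B is a spool: two coaxial disc flanges of radius 113 mm and thickness 16 mm, joined by a core cylinder of radius 55 mm and height 273 mm. The lower flange rests on z = 0 and the three cylinders share a vertical axis.

The spool is on top of the stool.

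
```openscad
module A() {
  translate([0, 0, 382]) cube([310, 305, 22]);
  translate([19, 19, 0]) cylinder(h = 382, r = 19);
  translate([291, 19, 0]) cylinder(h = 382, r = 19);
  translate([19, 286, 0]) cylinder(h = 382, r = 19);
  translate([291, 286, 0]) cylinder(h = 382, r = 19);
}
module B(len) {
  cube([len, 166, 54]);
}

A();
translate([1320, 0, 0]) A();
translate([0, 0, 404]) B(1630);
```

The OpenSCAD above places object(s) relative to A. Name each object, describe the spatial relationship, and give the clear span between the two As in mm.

A is a stool. B is a beam. A beam spans the tops of two stools. The clear span between the two stools is 1010 mm.

Second stool starts at x = 1320; first ends at x = 310; clear span = 1320 − 310 = 1010 mm.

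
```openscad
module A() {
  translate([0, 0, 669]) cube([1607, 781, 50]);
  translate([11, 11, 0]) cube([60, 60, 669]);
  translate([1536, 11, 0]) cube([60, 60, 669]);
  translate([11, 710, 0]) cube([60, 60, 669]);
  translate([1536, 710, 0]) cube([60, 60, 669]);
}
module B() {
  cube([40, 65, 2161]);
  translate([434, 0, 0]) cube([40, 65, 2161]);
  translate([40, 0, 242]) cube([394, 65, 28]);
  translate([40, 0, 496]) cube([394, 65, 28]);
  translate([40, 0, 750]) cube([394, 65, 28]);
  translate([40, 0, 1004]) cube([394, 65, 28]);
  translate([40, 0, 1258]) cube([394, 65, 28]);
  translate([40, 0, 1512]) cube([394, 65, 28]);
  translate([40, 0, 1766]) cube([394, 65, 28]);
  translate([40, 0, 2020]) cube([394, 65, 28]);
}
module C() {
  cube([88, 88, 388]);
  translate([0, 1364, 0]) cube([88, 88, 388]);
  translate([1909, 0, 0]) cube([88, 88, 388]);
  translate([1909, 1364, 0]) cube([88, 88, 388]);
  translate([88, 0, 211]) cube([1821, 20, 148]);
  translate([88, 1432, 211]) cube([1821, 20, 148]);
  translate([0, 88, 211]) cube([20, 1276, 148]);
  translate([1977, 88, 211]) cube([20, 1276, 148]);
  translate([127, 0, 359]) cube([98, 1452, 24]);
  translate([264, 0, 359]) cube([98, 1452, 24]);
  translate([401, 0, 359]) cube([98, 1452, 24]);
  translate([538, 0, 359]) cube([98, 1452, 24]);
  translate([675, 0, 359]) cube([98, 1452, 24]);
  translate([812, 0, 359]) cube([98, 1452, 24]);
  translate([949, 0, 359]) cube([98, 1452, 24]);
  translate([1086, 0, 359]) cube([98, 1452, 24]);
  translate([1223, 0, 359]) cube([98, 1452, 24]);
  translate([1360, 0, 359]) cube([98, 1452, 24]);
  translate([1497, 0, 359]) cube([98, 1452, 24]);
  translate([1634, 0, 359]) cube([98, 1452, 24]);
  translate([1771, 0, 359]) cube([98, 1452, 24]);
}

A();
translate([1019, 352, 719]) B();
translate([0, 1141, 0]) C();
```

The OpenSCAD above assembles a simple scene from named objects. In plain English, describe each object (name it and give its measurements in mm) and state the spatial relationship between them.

A is a rectangular dining table. The top is 1607×781×50 mm with its upper surface at z = 719 mm. It stands on four 60×60 mm square legs, each inset 11 mm from the nearest pair of top edges, running from the floor to the underside of the top.

B is a straight ladder. Two 40×65 mm vertical rails, 2161 mm tall, stand 474 mm apart (outside-to-outside) with their front faces coplanar on the −y side. 8 rungs, each 65 mm deep and 28 mm tall, span between the inner faces of the rails, front faces flush with the rails. The lowest rung's underside is at z = 242 mm and rungs are spaced 254 mm apart (underside to underside).

C is a bed frame 1997 mm long (x) by 1452 mm wide (y). Four 88×88 mm corner posts, 388 mm tall, at the corners of the footprint. Four rails of 20 mm thickness and 148 mm height run between adjacent posts with their undersides at z = 211 mm, their outer faces flush with the outside of the frame (the two x-running rails run between the posts' inner faces; the two y-running rails run between the posts' inner faces). 13 slats, each 98 mm wide (x) and 24 mm thick, lie across the top of the two x-running rails, running the full 1452 mm width of the frame in y; the slats are evenly spaced along x between the inner faces of the end posts with equal gaps (rounded down to the nearest mm) at the −x end and between each pair — any rounding remainder accumulates at the +x end.

The ladder is on top of the table. The bed frame is on the floor beside the table on its +y side.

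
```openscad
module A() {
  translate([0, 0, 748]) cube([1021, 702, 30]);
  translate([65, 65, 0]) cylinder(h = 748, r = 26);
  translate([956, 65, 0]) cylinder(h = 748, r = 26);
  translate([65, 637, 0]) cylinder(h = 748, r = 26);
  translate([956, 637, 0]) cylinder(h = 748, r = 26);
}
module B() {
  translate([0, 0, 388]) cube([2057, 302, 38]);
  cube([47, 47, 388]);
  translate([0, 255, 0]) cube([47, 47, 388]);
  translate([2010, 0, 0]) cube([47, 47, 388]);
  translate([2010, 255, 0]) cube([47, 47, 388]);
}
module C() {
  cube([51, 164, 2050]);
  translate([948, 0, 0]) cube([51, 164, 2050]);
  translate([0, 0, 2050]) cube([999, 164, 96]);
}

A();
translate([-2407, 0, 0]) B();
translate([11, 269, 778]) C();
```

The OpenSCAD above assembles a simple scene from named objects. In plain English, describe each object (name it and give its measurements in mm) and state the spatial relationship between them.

A is a table: top 1021 mm (x) × 702 mm (y), 30 mm thick, upper face at z = 778 mm, on four round legs of 52 mm diameter, each leg's bounding box inset 39 mm from the nearest pair of top edges, running from z = 0 to the bottom of the top.

B is a long wooden bench with a 2057 mm (x) × 302 mm (y) seat, 38 mm thick, its top surface 426 mm above the floor. Four 47 mm square legs at the seat corners, flush with the edges, run from z = 0 to the seat underside.

C is a rectangular door frame: two vertical jambs of 51×164 mm section, 2050 mm tall, with a clear opening 897 mm wide between their inner faces. A header 96 mm tall and 164 mm deep lies on top of the jambs and spans the full outside width.

The bench is on the floor beside the table on its −x side. The door frame is on top of the table, centred.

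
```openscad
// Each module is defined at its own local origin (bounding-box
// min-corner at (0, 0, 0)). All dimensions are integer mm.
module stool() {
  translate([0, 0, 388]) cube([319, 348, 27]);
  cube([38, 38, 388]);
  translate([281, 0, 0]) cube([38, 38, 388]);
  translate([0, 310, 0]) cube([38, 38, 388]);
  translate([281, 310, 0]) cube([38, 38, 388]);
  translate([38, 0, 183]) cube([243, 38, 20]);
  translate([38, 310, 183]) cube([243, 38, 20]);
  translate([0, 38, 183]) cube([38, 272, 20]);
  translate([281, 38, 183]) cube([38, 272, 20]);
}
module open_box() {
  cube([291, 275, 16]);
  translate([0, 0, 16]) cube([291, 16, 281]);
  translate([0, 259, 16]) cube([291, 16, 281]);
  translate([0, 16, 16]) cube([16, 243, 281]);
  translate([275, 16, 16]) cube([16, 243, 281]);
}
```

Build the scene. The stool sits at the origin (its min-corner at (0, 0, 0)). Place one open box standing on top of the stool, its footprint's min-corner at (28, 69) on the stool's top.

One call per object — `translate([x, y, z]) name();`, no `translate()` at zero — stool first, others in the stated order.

stool();
translate([28, 69, 415]) open_box();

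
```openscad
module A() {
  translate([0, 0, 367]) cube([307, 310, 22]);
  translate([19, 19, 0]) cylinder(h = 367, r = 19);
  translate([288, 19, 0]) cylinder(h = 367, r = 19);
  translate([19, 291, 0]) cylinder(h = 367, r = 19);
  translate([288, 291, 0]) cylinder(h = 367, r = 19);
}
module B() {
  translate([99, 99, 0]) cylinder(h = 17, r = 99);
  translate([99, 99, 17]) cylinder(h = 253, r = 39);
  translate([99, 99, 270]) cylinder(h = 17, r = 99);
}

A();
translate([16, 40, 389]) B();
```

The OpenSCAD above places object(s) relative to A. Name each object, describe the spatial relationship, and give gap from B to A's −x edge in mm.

A is a stool. B is a spool. The spool is on top of the stool. The gap from the spool to the stool's −x edge is 16 mm.

The spool's min-x is at 16; the stool's min-x is 0; gap = 16 mm.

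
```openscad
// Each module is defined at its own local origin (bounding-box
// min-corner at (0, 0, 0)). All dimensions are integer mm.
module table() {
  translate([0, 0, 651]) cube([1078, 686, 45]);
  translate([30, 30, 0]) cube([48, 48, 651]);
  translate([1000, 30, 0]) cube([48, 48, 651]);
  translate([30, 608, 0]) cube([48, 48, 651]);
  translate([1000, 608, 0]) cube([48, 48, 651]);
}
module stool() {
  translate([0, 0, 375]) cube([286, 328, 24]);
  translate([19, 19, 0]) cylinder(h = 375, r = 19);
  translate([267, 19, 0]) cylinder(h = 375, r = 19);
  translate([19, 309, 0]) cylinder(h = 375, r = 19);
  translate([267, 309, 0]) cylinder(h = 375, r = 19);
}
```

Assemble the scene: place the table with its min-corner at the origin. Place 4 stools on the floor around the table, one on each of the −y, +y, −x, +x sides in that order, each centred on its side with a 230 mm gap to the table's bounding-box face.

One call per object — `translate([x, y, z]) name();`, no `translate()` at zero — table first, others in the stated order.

table();
translate([396, -558, 0]) stool();
translate([396, 916, 0]) stool();
translate([-516, 179, 0]) stool();
translate([1308, 179, 0]) stool();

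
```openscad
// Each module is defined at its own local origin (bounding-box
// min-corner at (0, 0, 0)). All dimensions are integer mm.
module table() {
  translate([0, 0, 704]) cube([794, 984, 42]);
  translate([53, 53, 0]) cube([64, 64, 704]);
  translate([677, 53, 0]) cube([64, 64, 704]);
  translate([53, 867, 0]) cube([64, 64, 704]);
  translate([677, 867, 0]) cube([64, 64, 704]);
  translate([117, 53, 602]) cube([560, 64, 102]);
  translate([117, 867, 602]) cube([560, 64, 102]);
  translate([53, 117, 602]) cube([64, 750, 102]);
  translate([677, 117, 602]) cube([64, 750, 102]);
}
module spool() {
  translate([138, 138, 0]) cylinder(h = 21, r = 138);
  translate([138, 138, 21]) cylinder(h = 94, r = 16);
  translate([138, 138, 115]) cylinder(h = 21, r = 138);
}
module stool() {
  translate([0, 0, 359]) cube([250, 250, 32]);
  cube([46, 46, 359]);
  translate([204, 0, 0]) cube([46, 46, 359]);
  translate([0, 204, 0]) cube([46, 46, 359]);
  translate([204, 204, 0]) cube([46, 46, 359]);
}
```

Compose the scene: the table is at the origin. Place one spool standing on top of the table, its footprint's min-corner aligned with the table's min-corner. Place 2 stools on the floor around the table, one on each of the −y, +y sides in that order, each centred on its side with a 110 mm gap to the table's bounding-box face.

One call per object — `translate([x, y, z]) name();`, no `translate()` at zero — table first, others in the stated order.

table();
translate([0, 0, 746]) spool();
translate([272, -360, 0]) stool();
translate([272, 1094, 0]) stool();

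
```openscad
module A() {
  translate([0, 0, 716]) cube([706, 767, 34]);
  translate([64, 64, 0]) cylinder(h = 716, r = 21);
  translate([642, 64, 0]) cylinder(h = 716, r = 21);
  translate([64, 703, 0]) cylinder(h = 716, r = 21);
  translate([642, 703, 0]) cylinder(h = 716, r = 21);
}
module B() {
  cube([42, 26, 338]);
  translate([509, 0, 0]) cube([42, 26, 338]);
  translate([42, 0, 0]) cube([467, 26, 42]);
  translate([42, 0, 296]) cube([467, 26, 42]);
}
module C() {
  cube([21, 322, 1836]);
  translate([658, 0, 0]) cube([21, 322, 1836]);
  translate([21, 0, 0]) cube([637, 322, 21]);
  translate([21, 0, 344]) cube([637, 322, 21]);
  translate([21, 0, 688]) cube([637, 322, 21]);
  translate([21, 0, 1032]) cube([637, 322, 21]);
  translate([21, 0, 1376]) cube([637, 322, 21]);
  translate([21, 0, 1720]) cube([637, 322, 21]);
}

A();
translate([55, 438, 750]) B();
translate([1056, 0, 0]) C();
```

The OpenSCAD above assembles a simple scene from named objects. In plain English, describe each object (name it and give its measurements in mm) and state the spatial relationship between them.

A is a table: top 706 mm (x) × 767 mm (y), 34 mm thick, upper face at z = 750 mm, on four round legs of 42 mm diameter, each leg's bounding box inset 43 mm from the nearest pair of top edges, running from z = 0 to the bottom of the top.

B is a rectangular picture frame lying in the x–z plane (depth along y). The opening is 467 mm wide (x) by 254 mm tall (z), surrounded by a border 42 mm wide on all four sides. The frame is 26 mm deep and is made of two full-height vertical stiles with two horizontal rails fitted between them.

C is an open bookshelf. Two side panels, each 21 mm thick, 322 mm deep and 1836 mm tall, stand 679 mm apart (outside-to-outside). Between them sit 6 shelves, each 21 mm thick and 322 mm deep, spanning the full gap between the sides. The bottom shelf rests on the floor (its underside at z = 0) and the clear gap between one shelf's top and the next shelf's underside is 323 mm.

The picture frame is on top of the table. The bookshelf is on the floor beside the table on its +x side.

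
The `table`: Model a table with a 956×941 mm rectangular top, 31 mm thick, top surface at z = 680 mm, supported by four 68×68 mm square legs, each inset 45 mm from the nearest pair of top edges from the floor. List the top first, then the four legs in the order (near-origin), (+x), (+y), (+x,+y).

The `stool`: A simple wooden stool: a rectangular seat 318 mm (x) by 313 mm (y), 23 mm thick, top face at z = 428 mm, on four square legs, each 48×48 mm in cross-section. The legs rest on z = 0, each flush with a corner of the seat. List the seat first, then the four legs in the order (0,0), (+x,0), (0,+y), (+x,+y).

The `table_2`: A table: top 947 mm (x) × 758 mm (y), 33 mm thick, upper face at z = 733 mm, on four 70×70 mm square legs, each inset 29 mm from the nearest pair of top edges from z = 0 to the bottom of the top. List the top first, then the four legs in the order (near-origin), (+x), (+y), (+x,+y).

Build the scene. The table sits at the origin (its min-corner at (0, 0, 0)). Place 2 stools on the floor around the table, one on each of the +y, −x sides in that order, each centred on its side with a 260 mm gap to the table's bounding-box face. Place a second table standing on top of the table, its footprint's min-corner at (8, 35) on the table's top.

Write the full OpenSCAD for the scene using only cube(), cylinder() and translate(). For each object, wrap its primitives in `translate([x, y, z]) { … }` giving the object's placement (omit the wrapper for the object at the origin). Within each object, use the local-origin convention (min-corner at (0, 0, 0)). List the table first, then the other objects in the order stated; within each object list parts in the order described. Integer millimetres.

translate([0, 0, 649]) cube([956, 941, 31]);
translate([45, 45, 0]) cube([68, 68, 649]);
translate([843, 45, 0]) cube([68, 68, 649]);
translate([45, 828, 0]) cube([68, 68, 649]);
translate([843, 828, 0]) cube([68, 68, 649]);
translate([319, 1201, 0]) {
  translate([0, 0, 405]) cube([318, 313, 23]);
  cube([48, 48, 405]);
  translate([270, 0, 0]) cube([48, 48, 405]);
  translate([0, 265, 0]) cube([48, 48, 405]);
  translate([270, 265, 0]) cube([48, 48, 405]);
}
translate([-578, 314, 0]) {
  translate([0, 0, 405]) cube([318, 313, 23]);
  cube([48, 48, 405]);
  translate([270, 0, 0]) cube([48, 48, 405]);
  translate([0, 265, 0]) cube([48, 48, 405]);
  translate([270, 265, 0]) cube([48, 48, 405]);
}
translate([8, 35, 680]) {
  translate([0, 0, 700]) cube([947, 758, 33]);
  translate([29, 29, 0]) cube([70, 70, 700]);
  translate([848, 29, 0]) cube([70, 70, 700]);
  translate([29, 659, 0]) cube([70, 70, 700]);
  translate([848, 659, 0]) cube([70, 70, 700]);
}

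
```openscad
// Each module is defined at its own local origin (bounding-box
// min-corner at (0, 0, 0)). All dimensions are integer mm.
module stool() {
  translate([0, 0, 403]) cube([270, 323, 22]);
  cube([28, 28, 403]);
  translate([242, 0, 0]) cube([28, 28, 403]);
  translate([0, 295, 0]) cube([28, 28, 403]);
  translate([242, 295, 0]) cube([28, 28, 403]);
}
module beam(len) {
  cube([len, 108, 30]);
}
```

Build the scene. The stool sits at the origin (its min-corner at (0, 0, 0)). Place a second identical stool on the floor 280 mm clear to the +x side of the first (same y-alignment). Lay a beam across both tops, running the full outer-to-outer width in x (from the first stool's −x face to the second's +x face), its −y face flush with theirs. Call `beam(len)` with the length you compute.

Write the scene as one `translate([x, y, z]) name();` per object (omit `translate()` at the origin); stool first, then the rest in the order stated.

stool();
translate([550, 0, 0]) stool();
translate([0, 0, 425]) beam(820);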